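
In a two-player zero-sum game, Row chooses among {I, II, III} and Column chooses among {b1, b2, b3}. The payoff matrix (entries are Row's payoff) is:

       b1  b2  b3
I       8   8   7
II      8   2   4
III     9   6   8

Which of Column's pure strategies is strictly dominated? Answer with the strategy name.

b3 holds Row's payoff strictly below b1 in every row: 7 < 8, 4 < 8, 8 < 9.
So b1 is strictly dominated for Column.

b1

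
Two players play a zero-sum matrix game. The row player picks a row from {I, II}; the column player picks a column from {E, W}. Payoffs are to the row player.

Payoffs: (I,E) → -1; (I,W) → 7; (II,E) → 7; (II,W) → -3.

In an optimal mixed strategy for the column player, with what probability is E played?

5/9

Row minima: I → -1, II → -3; maximin = -1.
Column maxima: E → 7, W → 7; minimax = 7.
-1 ≠ 7, so there is no saddle point; optimal play is mixed.
Let the row player play I with probability p. Expected payoff against E: (-1)p + 7(1−p) = −8p + 7; against W: 7p + (-3)(1−p) = 10p − 3.
Setting these equal: −8p + 7 = 10p − 3 ⇒ −18p = -10 ⇒ p = 5/9, and the value is (-8)·(5/9) + 7 = 23/9.
For the column player: with q = P(E), equating I's and II's payoffs gives −8q + 7 = 10q − 3 ⇒ q = 5/9.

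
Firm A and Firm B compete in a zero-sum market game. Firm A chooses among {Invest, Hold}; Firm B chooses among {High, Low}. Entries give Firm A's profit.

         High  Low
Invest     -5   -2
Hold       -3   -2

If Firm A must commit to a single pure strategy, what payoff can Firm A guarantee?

-3

Row minima: Invest → -5, Hold → -3.
The best of these is -3.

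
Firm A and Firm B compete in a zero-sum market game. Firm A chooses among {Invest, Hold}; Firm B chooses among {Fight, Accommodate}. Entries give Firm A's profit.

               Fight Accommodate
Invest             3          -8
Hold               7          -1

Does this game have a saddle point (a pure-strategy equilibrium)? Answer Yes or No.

Yes

Row minima: Invest → -8, Hold → -1; maximin = -1.
Column maxima: Fight → 7, Accommodate → -1; minimax = -1.
maximin = minimax = -1, so a saddle point exists.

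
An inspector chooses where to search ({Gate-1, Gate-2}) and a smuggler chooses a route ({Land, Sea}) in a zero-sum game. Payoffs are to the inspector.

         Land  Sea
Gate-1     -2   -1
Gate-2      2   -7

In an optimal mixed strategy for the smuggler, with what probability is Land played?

3/5

Row minima: Gate-1 → -2, Gate-2 → -7; maximin = -2.
Column maxima: Land → 2, Sea → -1; minimax = -1.
-2 ≠ -1, so there is no saddle point; optimal play is mixed.
Let the inspector play Gate-1 with probability p. Expected payoff against Land: (-2)p + 2(1−p) = −4p + 2; against Sea: (-1)p + (-7)(1−p) = 6p − 7.
Setting these equal: −4p + 2 = 6p − 7 ⇒ −10p = -9 ⇒ p = 9/10, and the value is (-4)·(9/10) + 2 = -8/5.
For the smuggler: with q = P(Land), equating Gate-1's and Gate-2's payoffs gives −q − 1 = 9q − 7 ⇒ q = 3/5.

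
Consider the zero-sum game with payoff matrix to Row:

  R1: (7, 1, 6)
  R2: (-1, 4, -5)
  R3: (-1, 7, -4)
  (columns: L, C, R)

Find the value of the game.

23/8

Row minima: R1 → 1, R2 → -5, R3 → -4; maximin = 1.
Column maxima: L → 7, C → 7, R → 6; minimax = 6.
1 ≠ 6, so there is no saddle point; optimal play is mixed.
L is strictly dominated by R (it gives Row strictly more in every row), so Column never plays it.
With L eliminated, R2 is strictly dominated by R3 (R3 gives Row strictly more in every remaining column), so Row never plays it.
On the remaining 2×2 (R1, R3 vs C, R):
Let Row play R1 with probability p. Expected payoff against C: 1p + 7(1−p) = −6p + 7; against R: 6p + (-4)(1−p) = 10p − 4.
Setting these equal: −6p + 7 = 10p − 4 ⇒ −16p = -11 ⇒ p = 11/16, and the value is (-6)·(11/16) + 7 = 23/8.
For Column: with q = P(C), equating R1's and R3's payoffs gives −5q + 6 = 11q − 4 ⇒ q = 5/8.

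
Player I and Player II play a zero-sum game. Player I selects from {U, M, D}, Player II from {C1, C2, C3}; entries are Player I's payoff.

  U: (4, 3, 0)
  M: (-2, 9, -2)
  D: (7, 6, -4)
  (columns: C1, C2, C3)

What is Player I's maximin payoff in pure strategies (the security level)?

Row minima: U → 0, M → -2, D → -4.
The best of these is 0.

0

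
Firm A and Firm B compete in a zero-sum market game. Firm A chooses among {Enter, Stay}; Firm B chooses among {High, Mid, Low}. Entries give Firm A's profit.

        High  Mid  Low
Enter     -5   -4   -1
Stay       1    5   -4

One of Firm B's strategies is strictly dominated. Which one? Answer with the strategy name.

High holds Firm A's payoff strictly below Mid in every row: -5 < -4, 1 < 5.
So Mid is strictly dominated for Firm B.

Mid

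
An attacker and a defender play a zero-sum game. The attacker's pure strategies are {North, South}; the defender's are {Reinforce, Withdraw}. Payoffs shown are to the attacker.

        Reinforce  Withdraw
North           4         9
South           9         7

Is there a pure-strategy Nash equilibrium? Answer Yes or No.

Row minima: North → 4, South → 7; maximin = 7.
Column maxima: Reinforce → 9, Withdraw → 9; minimax = 9.
7 ≠ 9, so no pure-strategy equilibrium exists.

No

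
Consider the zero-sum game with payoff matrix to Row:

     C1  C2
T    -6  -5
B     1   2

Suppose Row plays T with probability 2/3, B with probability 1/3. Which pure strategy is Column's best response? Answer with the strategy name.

C1

If Column plays C1, Row's expected payoff is (2/3)·(-6) + (1/3)·1 = -11/3.
If Column plays C2, Row's expected payoff is (2/3)·(-5) + (1/3)·2 = -8/3.
Column minimizes Row's payoff; the smallest is -11/3, so the best response is C1.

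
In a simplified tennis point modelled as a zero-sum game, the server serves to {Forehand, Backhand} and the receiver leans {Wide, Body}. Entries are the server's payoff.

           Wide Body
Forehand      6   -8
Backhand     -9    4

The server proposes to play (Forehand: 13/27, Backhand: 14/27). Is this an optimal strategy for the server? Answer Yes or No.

Yes

Against Wide this mix gives (13/27)·6 + (14/27)·(-9) = -16/9.
Against Body this mix gives (13/27)·(-8) + (14/27)·4 = -16/9.
All of the receiver's active replies (Wide, Body) yield -16/9, and no column does worse for the server. The mix makes the receiver indifferent and guarantees -16/9, so it is optimal.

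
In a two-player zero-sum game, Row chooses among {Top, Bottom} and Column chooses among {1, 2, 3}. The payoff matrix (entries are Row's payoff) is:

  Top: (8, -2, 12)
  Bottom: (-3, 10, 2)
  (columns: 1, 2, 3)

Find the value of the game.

Row minima: Top → -2, Bottom → -3; maximin = -2.
Column maxima: 1 → 8, 2 → 10, 3 → 12; minimax = 8.
-2 ≠ 8, so there is no saddle point; optimal play is mixed.
3 is strictly dominated by 1 (it gives Row strictly more in every row), so Column never plays it.
On the remaining 2×2 (Top, Bottom vs 1, 2):
Let Row play Top with probability p. Expected payoff against 1: 8p + (-3)(1−p) = 11p − 3; against 2: (-2)p + 10(1−p) = −12p + 10.
Setting these equal: 11p − 3 = −12p + 10 ⇒ 23p = 13 ⇒ p = 13/23, and the value is (11)·(13/23) − 3 = 74/23.
For Column: with q = P(1), equating Top's and Bottom's payoffs gives 10q − 2 = −13q + 10 ⇒ q = 12/23.

74/23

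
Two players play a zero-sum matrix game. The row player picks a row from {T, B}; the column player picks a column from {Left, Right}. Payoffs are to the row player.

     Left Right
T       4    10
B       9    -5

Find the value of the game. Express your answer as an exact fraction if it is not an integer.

11/2

Row minima: T → 4, B → -5; maximin = 4.
Column maxima: Left → 9, Right → 10; minimax = 9.
4 ≠ 9, so there is no saddle point; optimal play is mixed.
Let the row player play T with probability p. Expected payoff against Left: 4p + 9(1−p) = −5p + 9; against Right: 10p + (-5)(1−p) = 15p − 5.
Setting these equal: −5p + 9 = 15p − 5 ⇒ −20p = -14 ⇒ p = 7/10, and the value is (-5)·(7/10) + 9 = 11/2.
For the column player: with q = P(Left), equating T's and B's payoffs gives −6q + 10 = 14q − 5 ⇒ q = 3/4.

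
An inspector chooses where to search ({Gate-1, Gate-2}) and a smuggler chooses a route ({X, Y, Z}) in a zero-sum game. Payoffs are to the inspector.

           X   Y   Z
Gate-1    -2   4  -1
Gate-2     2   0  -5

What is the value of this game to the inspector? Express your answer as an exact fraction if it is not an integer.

Row minima: Gate-1 → -2, Gate-2 → -5; maximin = -2.
Column maxima: X → 2, Y → 4, Z → -1; minimax = -1.
-2 ≠ -1, so there is no saddle point; optimal play is mixed.
Y is strictly dominated by Z (it gives the inspector strictly more in every row), so the smuggler never plays it.
On the remaining 2×2 (Gate-1, Gate-2 vs X, Z):
Let the inspector play Gate-1 with probability p. Expected payoff against X: (-2)p + 2(1−p) = −4p + 2; against Z: (-1)p + (-5)(1−p) = 4p − 5.
Setting these equal: −4p + 2 = 4p − 5 ⇒ −8p = -7 ⇒ p = 7/8, and the value is (-4)·(7/8) + 2 = -3/2.
For the smuggler: with q = P(X), equating Gate-1's and Gate-2's payoffs gives −q − 1 = 7q − 5 ⇒ q = 1/2.

-3/2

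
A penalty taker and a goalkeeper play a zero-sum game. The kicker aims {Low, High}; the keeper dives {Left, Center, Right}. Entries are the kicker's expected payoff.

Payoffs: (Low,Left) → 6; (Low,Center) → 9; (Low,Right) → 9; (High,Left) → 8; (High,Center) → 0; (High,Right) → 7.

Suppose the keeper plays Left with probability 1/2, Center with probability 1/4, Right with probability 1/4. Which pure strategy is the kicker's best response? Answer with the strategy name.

Low

Expected payoff of Low: (1/2)·6 + (1/4)·9 + (1/4)·9 = 15/2.
Expected payoff of High: (1/2)·8 + (1/4)·0 + (1/4)·7 = 23/4.
The largest is 15/2, so the kicker's best response is Low.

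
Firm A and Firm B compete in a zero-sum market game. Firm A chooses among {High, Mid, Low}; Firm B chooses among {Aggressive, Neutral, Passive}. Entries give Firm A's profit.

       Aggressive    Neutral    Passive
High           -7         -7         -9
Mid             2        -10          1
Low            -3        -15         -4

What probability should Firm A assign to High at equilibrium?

Row minima: High → -9, Mid → -10, Low → -15; maximin = -9.
Column maxima: Aggressive → 2, Neutral → -7, Passive → 1; minimax = -7.
-9 ≠ -7, so there is no saddle point; optimal play is mixed.
Low is strictly dominated by Mid, so Firm A never plays it.
Aggressive is strictly dominated by Passive (it gives Firm A strictly more in every row), so Firm B never plays it.
On the remaining 2×2 (High, Mid vs Neutral, Passive):
Let Firm A play High with probability p. Expected payoff against Neutral: (-7)p + (-10)(1−p) = 3p − 10; against Passive: (-9)p + 1(1−p) = −10p + 1.
Setting these equal: 3p − 10 = −10p + 1 ⇒ 13p = 11 ⇒ p = 11/13, and the value is (3)·(11/13) − 10 = -97/13.
For Firm B: with q = P(Neutral), equating High's and Mid's payoffs gives 2q − 9 = −11q + 1 ⇒ q = 10/13.

11/13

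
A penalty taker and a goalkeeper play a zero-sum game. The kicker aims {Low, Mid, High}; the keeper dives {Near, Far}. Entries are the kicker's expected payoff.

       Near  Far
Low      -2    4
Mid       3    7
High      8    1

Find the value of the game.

53/11

Row minima: Low → -2, Mid → 3, High → 1; maximin = 3.
Column maxima: Near → 8, Far → 7; minimax = 7.
3 ≠ 7, so there is no saddle point; optimal play is mixed.
Low is strictly dominated by Mid, so the kicker never plays it.
On the remaining 2×2 (Mid, High vs Near, Far):
Let the kicker play Mid with probability p. Expected payoff against Near: 3p + 8(1−p) = −5p + 8; against Far: 7p + 1(1−p) = 6p + 1.
Setting these equal: −5p + 8 = 6p + 1 ⇒ −11p = -7 ⇒ p = 7/11, and the value is (-5)·(7/11) + 8 = 53/11.
For the keeper: with q = P(Near), equating Mid's and High's payoffs gives −4q + 7 = 7q + 1 ⇒ q = 6/11.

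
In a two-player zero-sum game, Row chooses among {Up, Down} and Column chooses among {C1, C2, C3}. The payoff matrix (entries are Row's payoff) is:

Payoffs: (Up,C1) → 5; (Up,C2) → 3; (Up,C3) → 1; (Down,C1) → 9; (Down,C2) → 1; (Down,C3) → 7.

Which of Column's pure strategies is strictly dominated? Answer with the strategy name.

C2 holds Row's payoff strictly below C1 in every row: 3 < 5, 1 < 9.
So C1 is strictly dominated for Column.

C1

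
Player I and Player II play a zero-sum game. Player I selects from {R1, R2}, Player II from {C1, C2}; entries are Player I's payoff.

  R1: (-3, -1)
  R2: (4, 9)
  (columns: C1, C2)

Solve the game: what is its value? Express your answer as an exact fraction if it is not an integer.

Row minima: R1 → -3, R2 → 4; maximin = 4.
Column maxima: C1 → 4, C2 → 9; minimax = 4.
Since maximin = minimax = 4, there is a saddle point and the value is 4.

4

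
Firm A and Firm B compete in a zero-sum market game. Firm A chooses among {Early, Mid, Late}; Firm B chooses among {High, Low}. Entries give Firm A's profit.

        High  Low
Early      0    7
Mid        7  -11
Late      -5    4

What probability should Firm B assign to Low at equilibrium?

Row minima: Early → 0, Mid → -11, Late → -5; maximin = 0.
Column maxima: High → 7, Low → 7; minimax = 7.
0 ≠ 7, so there is no saddle point; optimal play is mixed.
Late is strictly dominated by Early, so Firm A never plays it.
On the remaining 2×2 (Early, Mid vs High, Low):
Let Firm A play Early with probability p. Expected payoff against High: 0p + 7(1−p) = −7p + 7; against Low: 7p + (-11)(1−p) = 18p − 11.
Setting these equal: −7p + 7 = 18p − 11 ⇒ −25p = -18 ⇒ p = 18/25, and the value is (-7)·(18/25) + 7 = 49/25.
For Firm B: with q = P(High), equating Early's and Mid's payoffs gives −7q + 7 = 18q − 11 ⇒ q = 18/25.

7/25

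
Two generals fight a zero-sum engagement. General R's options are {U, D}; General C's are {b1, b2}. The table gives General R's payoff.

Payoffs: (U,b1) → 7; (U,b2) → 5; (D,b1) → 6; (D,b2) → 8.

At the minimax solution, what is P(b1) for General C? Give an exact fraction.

Row minima: U → 5, D → 6; maximin = 6.
Column maxima: b1 → 7, b2 → 8; minimax = 7.
6 ≠ 7, so there is no saddle point; optimal play is mixed.
Let General R play U with probability p. Expected payoff against b1: 7p + 6(1−p) = p + 6; against b2: 5p + 8(1−p) = −3p + 8.
Setting these equal: p + 6 = −3p + 8 ⇒ 4p = 2 ⇒ p = 1/2, and the value is (1)·(1/2) + 6 = 13/2.
For General C: with q = P(b1), equating U's and D's payoffs gives 2q + 5 = −2q + 8 ⇒ q = 3/4.

3/4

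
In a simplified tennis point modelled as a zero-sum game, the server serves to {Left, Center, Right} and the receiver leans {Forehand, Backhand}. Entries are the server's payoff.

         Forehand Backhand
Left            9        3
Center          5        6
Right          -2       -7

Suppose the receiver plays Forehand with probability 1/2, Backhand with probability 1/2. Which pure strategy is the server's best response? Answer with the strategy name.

Expected payoff of Left: (1/2)·9 + (1/2)·3 = 6.
Expected payoff of Center: (1/2)·5 + (1/2)·6 = 11/2.
Expected payoff of Right: (1/2)·(-2) + (1/2)·(-7) = -9/2.
The largest is 6, so the server's best response is Left.

Left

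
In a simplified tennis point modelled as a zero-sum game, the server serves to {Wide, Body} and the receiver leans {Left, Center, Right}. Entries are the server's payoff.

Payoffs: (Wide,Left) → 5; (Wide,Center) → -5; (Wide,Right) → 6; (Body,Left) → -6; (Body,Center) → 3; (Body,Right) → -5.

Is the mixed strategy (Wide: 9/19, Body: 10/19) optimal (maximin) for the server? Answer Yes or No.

Against Left this mix gives (9/19)·5 + (10/19)·(-6) = -15/19.
Against Center this mix gives (9/19)·(-5) + (10/19)·3 = -15/19.
Against Right this mix gives (9/19)·6 + (10/19)·(-5) = 4/19.
All of the receiver's active replies (Left, Center) yield -15/19, and no column does worse for the server. The mix makes the receiver indifferent and guarantees -15/19, so it is optimal.

Yes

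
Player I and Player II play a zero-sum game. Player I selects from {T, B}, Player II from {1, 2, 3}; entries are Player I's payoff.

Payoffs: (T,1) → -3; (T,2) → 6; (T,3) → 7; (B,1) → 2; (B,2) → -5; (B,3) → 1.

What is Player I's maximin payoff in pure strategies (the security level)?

-3

Row minima: T → -3, B → -5.
The best of these is -3.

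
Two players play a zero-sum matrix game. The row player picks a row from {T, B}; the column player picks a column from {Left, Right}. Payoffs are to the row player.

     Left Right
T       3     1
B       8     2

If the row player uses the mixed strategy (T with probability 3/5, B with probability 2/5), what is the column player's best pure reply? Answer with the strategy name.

If the column player plays Left, the row player's expected payoff is (3/5)·3 + (2/5)·8 = 5.
If the column player plays Right, the row player's expected payoff is (3/5)·1 + (2/5)·2 = 7/5.
The column player minimizes the row player's payoff; the smallest is 7/5, so the best response is Right.

Right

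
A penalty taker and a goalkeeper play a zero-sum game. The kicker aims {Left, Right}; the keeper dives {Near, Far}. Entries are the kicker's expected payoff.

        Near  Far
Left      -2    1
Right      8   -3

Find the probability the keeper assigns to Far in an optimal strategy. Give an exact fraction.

5/7

Row minima: Left → -2, Right → -3; maximin = -2.
Column maxima: Near → 8, Far → 1; minimax = 1.
-2 ≠ 1, so there is no saddle point; optimal play is mixed.
Let the kicker play Left with probability p. Expected payoff against Near: (-2)p + 8(1−p) = −10p + 8; against Far: 1p + (-3)(1−p) = 4p − 3.
Setting these equal: −10p + 8 = 4p − 3 ⇒ −14p = -11 ⇒ p = 11/14, and the value is (-10)·(11/14) + 8 = 1/7.
For the keeper: with q = P(Near), equating Left's and Right's payoffs gives −3q + 1 = 11q − 3 ⇒ q = 2/7.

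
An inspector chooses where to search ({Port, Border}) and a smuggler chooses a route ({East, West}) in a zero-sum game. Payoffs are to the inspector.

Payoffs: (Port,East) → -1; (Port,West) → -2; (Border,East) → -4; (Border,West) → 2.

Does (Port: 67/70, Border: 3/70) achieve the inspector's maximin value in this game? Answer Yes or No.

No

Against East this mix gives (67/70)·(-1) + (3/70)·(-4) = -79/70.
Against West this mix gives (67/70)·(-2) + (3/70)·2 = -64/35.
The smuggler will play West, holding the inspector to -64/35. Shifting weight toward the row that does better against West would raise this floor (the equalizing mix achieves -10/7 against both West and East), so the proposed strategy is not optimal.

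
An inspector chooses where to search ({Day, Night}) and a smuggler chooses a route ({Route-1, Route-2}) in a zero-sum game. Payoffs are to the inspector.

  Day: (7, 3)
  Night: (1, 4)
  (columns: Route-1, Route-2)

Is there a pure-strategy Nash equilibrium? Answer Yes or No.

No

Row minima: Day → 3, Night → 1; maximin = 3.
Column maxima: Route-1 → 7, Route-2 → 4; minimax = 4.
3 ≠ 4, so no pure-strategy equilibrium exists.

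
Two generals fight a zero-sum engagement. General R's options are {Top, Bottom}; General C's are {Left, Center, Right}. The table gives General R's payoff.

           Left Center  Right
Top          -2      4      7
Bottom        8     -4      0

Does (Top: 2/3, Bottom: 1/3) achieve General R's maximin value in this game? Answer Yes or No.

Against Left this mix gives (2/3)·(-2) + (1/3)·8 = 4/3.
Against Center this mix gives (2/3)·4 + (1/3)·(-4) = 4/3.
Against Right this mix gives (2/3)·7 + (1/3)·0 = 14/3.
All of General C's active replies (Left, Center) yield 4/3, and no column does worse for General R. The mix makes General C indifferent and guarantees 4/3, so it is optimal.

Yes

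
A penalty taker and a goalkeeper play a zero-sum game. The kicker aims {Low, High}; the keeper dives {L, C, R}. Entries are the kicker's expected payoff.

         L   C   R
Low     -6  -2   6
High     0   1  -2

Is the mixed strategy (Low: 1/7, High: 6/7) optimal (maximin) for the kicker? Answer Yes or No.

Against L this mix gives (1/7)·(-6) + (6/7)·0 = -6/7.
Against C this mix gives (1/7)·(-2) + (6/7)·1 = 4/7.
Against R this mix gives (1/7)·6 + (6/7)·(-2) = -6/7.
All of the keeper's active replies (L, R) yield -6/7, and no column does worse for the kicker. The mix makes the keeper indifferent and guarantees -6/7, so it is optimal.

Yes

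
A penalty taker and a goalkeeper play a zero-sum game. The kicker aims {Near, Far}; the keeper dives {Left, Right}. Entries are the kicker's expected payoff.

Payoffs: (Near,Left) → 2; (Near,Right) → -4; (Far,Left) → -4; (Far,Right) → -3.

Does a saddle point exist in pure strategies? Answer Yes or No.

No

Row minima: Near → -4, Far → -4; maximin = -4.
Column maxima: Left → 2, Right → -3; minimax = -3.
-4 ≠ -3, so no pure-strategy equilibrium exists.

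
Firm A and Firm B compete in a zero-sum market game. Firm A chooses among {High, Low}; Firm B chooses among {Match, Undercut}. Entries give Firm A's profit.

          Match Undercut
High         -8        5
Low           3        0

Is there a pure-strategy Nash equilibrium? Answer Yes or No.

Row minima: High → -8, Low → 0; maximin = 0.
Column maxima: Match → 3, Undercut → 5; minimax = 3.
0 ≠ 3, so no pure-strategy equilibrium exists.

No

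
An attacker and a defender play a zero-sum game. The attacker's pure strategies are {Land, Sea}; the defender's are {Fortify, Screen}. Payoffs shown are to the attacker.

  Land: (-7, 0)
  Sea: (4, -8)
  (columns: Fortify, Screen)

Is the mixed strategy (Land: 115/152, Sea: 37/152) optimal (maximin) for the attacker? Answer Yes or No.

No

Against Fortify this mix gives (115/152)·(-7) + (37/152)·4 = -657/152.
Against Screen this mix gives (115/152)·0 + (37/152)·(-8) = -37/19.
The defender will play Fortify, holding the attacker to -657/152. Shifting weight toward the row that does better against Fortify would raise this floor (the equalizing mix achieves -56/19 against both Fortify and Screen), so the proposed strategy is not optimal.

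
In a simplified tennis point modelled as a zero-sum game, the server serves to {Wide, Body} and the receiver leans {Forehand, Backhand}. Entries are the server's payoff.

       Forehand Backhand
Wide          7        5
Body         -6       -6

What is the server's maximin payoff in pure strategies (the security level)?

5

Row minima: Wide → 5, Body → -6.
The best of these is 5.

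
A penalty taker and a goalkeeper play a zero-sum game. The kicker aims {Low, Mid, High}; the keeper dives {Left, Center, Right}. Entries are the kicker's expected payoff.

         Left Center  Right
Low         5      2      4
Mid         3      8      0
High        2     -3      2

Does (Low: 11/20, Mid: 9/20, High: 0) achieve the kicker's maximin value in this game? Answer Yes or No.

Against Left this mix gives (11/20)·5 + (9/20)·3 = 41/10.
Against Center this mix gives (11/20)·2 + (9/20)·8 = 47/10.
Against Right this mix gives (11/20)·4 + (9/20)·0 = 11/5.
The keeper will play Right, holding the kicker to 11/5. Shifting weight toward the row that does better against Right would raise this floor (the equalizing mix achieves 16/5 against both Right and Center), so the proposed strategy is not optimal.

No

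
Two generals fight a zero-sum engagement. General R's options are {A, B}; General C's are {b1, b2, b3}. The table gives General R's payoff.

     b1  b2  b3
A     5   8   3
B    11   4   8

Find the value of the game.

Row minima: A → 3, B → 4; maximin = 4.
Column maxima: b1 → 11, b2 → 8, b3 → 8; minimax = 8.
4 ≠ 8, so there is no saddle point; optimal play is mixed.
b1 is strictly dominated by b3 (it gives General R strictly more in every row), so General C never plays it.
On the remaining 2×2 (A, B vs b2, b3):
Let General R play A with probability p. Expected payoff against b2: 8p + 4(1−p) = 4p + 4; against b3: 3p + 8(1−p) = −5p + 8.
Setting these equal: 4p + 4 = −5p + 8 ⇒ 9p = 4 ⇒ p = 4/9, and the value is (4)·(4/9) + 4 = 52/9.
For General C: with q = P(b2), equating A's and B's payoffs gives 5q + 3 = −4q + 8 ⇒ q = 5/9.

52/9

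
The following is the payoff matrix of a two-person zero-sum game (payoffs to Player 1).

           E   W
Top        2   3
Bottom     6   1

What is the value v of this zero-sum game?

Row minima: Top → 2, Bottom → 1; maximin = 2.
Column maxima: E → 6, W → 3; minimax = 3.
2 ≠ 3, so there is no saddle point; optimal play is mixed.
Let Player 1 play Top with probability p. Expected payoff against E: 2p + 6(1−p) = −4p + 6; against W: 3p + 1(1−p) = 2p + 1.
Setting these equal: −4p + 6 = 2p + 1 ⇒ −6p = -5 ⇒ p = 5/6, and the value is (-4)·(5/6) + 6 = 8/3.
For Player 2: with q = P(E), equating Top's and Bottom's payoffs gives −q + 3 = 5q + 1 ⇒ q = 1/3.

8/3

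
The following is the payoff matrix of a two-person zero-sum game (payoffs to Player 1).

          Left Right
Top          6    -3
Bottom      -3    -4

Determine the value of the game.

Row minima: Top → -3, Bottom → -4; maximin = -3.
Column maxima: Left → 6, Right → -3; minimax = -3.
Since maximin = minimax = -3, there is a saddle point and the value is -3.

-3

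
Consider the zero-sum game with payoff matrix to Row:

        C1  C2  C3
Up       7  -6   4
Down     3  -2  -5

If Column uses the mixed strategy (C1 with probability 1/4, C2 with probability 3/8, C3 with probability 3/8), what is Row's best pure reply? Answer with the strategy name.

Up

Expected payoff of Up: (1/4)·7 + (3/8)·(-6) + (3/8)·4 = 1.
Expected payoff of Down: (1/4)·3 + (3/8)·(-2) + (3/8)·(-5) = -15/8.
The largest is 1, so Row's best response is Up.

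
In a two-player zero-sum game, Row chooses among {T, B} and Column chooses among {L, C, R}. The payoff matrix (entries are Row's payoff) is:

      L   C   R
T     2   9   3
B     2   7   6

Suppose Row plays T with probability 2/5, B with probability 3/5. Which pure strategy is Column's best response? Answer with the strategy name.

L

If Column plays L, Row's expected payoff is (2/5)·2 + (3/5)·2 = 2.
If Column plays C, Row's expected payoff is (2/5)·9 + (3/5)·7 = 39/5.
If Column plays R, Row's expected payoff is (2/5)·3 + (3/5)·6 = 24/5.
Column minimizes Row's payoff; the smallest is 2, so the best response is L.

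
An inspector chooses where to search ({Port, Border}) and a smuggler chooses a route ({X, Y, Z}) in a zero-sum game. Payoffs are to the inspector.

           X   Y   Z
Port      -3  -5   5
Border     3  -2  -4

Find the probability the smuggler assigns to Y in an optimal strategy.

Row minima: Port → -5, Border → -4; maximin = -4.
Column maxima: X → 3, Y → -2, Z → 5; minimax = -2.
-4 ≠ -2, so there is no saddle point; optimal play is mixed.
X is strictly dominated by Y (it gives the inspector strictly more in every row), so the smuggler never plays it.
On the remaining 2×2 (Port, Border vs Y, Z):
Let the inspector play Port with probability p. Expected payoff against Y: (-5)p + (-2)(1−p) = −3p − 2; against Z: 5p + (-4)(1−p) = 9p − 4.
Setting these equal: −3p − 2 = 9p − 4 ⇒ −12p = -2 ⇒ p = 1/6, and the value is (-3)·(1/6) − 2 = -5/2.
For the smuggler: with q = P(Y), equating Port's and Border's payoffs gives −10q + 5 = 2q − 4 ⇒ q = 3/4.

3/4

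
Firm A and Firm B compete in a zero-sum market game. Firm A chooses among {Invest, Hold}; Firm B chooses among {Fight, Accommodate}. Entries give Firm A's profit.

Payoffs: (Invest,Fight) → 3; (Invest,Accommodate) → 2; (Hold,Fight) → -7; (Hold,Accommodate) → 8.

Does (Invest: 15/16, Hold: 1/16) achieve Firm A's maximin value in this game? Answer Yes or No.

Yes

Against Fight this mix gives (15/16)·3 + (1/16)·(-7) = 19/8.
Against Accommodate this mix gives (15/16)·2 + (1/16)·8 = 19/8.
All of Firm B's active replies (Fight, Accommodate) yield 19/8, and no column does worse for Firm A. The mix makes Firm B indifferent and guarantees 19/8, so it is optimal.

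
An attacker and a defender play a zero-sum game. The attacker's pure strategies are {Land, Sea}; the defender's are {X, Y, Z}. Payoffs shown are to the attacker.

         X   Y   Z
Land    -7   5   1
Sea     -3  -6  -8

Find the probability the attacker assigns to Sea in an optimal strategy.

Row minima: Land → -7, Sea → -8; maximin = -7.
Column maxima: X → -3, Y → 5, Z → 1; minimax = -3.
-7 ≠ -3, so there is no saddle point; optimal play is mixed.
Y is strictly dominated by Z (it gives the attacker strictly more in every row), so the defender never plays it.
On the remaining 2×2 (Land, Sea vs X, Z):
Let the attacker play Land with probability p. Expected payoff against X: (-7)p + (-3)(1−p) = −4p − 3; against Z: 1p + (-8)(1−p) = 9p − 8.
Setting these equal: −4p − 3 = 9p − 8 ⇒ −13p = -5 ⇒ p = 5/13, and the value is (-4)·(5/13) − 3 = -59/13.
For the defender: with q = P(X), equating Land's and Sea's payoffs gives −8q + 1 = 5q − 8 ⇒ q = 9/13.

8/13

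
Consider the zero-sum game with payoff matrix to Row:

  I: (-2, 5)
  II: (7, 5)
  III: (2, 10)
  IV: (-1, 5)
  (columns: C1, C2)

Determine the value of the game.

Row minima: I → -2, II → 5, III → 2, IV → -1; maximin = 5.
Column maxima: C1 → 7, C2 → 10; minimax = 7.
5 ≠ 7, so there is no saddle point; optimal play is mixed.
I is strictly dominated by III, so Row never plays it.
IV is strictly dominated by III, so Row never plays it.
On the remaining 2×2 (II, III vs C1, C2):
Let Row play II with probability p. Expected payoff against C1: 7p + 2(1−p) = 5p + 2; against C2: 5p + 10(1−p) = −5p + 10.
Setting these equal: 5p + 2 = −5p + 10 ⇒ 10p = 8 ⇒ p = 4/5, and the value is (5)·(4/5) + 2 = 6.
For Column: with q = P(C1), equating II's and III's payoffs gives 2q + 5 = −8q + 10 ⇒ q = 1/2.

6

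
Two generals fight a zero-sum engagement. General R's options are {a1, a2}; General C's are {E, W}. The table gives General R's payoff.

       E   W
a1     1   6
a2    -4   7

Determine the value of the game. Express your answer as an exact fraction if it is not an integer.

1

Row minima: a1 → 1, a2 → -4; maximin = 1.
Column maxima: E → 1, W → 7; minimax = 1.
Since maximin = minimax = 1, there is a saddle point and the value is 1.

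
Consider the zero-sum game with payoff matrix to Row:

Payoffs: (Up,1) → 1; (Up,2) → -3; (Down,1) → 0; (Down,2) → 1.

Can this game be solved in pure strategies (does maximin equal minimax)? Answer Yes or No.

No

Row minima: Up → -3, Down → 0; maximin = 0.
Column maxima: 1 → 1, 2 → 1; minimax = 1.
0 ≠ 1, so no pure-strategy equilibrium exists.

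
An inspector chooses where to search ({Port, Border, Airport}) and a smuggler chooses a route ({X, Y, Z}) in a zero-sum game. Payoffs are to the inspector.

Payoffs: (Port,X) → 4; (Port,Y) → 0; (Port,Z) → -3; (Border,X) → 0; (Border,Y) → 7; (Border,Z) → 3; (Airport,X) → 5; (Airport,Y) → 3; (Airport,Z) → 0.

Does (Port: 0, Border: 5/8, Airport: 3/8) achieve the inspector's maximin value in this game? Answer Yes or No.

Against X this mix gives (5/8)·0 + (3/8)·5 = 15/8.
Against Y this mix gives (5/8)·7 + (3/8)·3 = 11/2.
Against Z this mix gives (5/8)·3 + (3/8)·0 = 15/8.
All of the smuggler's active replies (X, Z) yield 15/8, and no column does worse for the inspector. The mix makes the smuggler indifferent and guarantees 15/8, so it is optimal.

Yes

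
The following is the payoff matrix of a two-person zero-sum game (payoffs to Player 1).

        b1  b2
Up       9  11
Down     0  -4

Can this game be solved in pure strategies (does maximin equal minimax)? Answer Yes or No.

Row minima: Up → 9, Down → -4; maximin = 9.
Column maxima: b1 → 9, b2 → 11; minimax = 9.
maximin = minimax = 9, so a saddle point exists.

Yes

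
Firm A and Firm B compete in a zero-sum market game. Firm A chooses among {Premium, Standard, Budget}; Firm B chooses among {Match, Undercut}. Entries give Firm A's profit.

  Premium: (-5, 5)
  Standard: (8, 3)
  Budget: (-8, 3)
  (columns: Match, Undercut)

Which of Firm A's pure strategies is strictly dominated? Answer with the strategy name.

Premium gives a strictly higher payoff than Budget against every column: -5 > -8, 5 > 3.
So Budget is strictly dominated and Firm A never plays it.

Budget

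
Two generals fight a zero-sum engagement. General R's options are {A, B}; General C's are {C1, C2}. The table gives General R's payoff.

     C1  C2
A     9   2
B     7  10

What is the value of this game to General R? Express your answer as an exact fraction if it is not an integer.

38/5

Row minima: A → 2, B → 7; maximin = 7.
Column maxima: C1 → 9, C2 → 10; minimax = 9.
7 ≠ 9, so there is no saddle point; optimal play is mixed.
Let General R play A with probability p. Expected payoff against C1: 9p + 7(1−p) = 2p + 7; against C2: 2p + 10(1−p) = −8p + 10.
Setting these equal: 2p + 7 = −8p + 10 ⇒ 10p = 3 ⇒ p = 3/10, and the value is (2)·(3/10) + 7 = 38/5.
For General C: with q = P(C1), equating A's and B's payoffs gives 7q + 2 = −3q + 10 ⇒ q = 4/5.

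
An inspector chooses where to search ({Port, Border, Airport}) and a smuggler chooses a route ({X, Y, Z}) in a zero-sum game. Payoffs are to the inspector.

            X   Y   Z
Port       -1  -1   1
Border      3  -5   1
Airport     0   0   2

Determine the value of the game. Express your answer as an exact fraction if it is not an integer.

Row minima: Port → -1, Border → -5, Airport → 0; maximin = 0.
Column maxima: X → 3, Y → 0, Z → 2; minimax = 0.
Since maximin = minimax = 0, there is a saddle point and the value is 0.

0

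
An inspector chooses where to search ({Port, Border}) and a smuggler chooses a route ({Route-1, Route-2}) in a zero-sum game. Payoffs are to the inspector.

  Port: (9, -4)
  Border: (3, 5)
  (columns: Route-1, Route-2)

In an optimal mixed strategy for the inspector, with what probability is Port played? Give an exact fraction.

Row minima: Port → -4, Border → 3; maximin = 3.
Column maxima: Route-1 → 9, Route-2 → 5; minimax = 5.
3 ≠ 5, so there is no saddle point; optimal play is mixed.
Let the inspector play Port with probability p. Expected payoff against Route-1: 9p + 3(1−p) = 6p + 3; against Route-2: (-4)p + 5(1−p) = −9p + 5.
Setting these equal: 6p + 3 = −9p + 5 ⇒ 15p = 2 ⇒ p = 2/15, and the value is (6)·(2/15) + 3 = 19/5.
For the smuggler: with q = P(Route-1), equating Port's and Border's payoffs gives 13q − 4 = −2q + 5 ⇒ q = 3/5.

2/15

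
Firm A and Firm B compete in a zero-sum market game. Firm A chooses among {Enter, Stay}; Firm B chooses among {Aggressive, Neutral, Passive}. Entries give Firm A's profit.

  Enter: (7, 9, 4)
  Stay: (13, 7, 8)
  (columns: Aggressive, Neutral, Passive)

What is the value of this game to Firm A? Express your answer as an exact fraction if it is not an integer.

22/3

Row minima: Enter → 4, Stay → 7; maximin = 7.
Column maxima: Aggressive → 13, Neutral → 9, Passive → 8; minimax = 8.
7 ≠ 8, so there is no saddle point; optimal play is mixed.
Aggressive is strictly dominated by Passive (it gives Firm A strictly more in every row), so Firm B never plays it.
On the remaining 2×2 (Enter, Stay vs Neutral, Passive):
Let Firm A play Enter with probability p. Expected payoff against Neutral: 9p + 7(1−p) = 2p + 7; against Passive: 4p + 8(1−p) = −4p + 8.
Setting these equal: 2p + 7 = −4p + 8 ⇒ 6p = 1 ⇒ p = 1/6, and the value is (2)·(1/6) + 7 = 22/3.
For Firm B: with q = P(Neutral), equating Enter's and Stay's payoffs gives 5q + 4 = −q + 8 ⇒ q = 2/3.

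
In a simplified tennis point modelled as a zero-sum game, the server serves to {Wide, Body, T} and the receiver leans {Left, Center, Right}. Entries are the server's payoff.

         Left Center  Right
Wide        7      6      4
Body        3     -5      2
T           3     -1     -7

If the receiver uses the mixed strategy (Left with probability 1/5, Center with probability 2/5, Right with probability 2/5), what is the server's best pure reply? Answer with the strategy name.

Expected payoff of Wide: (1/5)·7 + (2/5)·6 + (2/5)·4 = 27/5.
Expected payoff of Body: (1/5)·3 + (2/5)·(-5) + (2/5)·2 = -3/5.
Expected payoff of T: (1/5)·3 + (2/5)·(-1) + (2/5)·(-7) = -13/5.
The largest is 27/5, so the server's best response is Wide.

Wide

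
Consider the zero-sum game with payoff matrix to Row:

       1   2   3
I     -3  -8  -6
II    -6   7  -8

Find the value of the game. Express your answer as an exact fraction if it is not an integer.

Row minima: I → -8, II → -8; maximin = -8.
Column maxima: 1 → -3, 2 → 7, 3 → -6; minimax = -6.
-8 ≠ -6, so there is no saddle point; optimal play is mixed.
1 is strictly dominated by 3 (it gives Row strictly more in every row), so Column never plays it.
On the remaining 2×2 (I, II vs 2, 3):
Let Row play I with probability p. Expected payoff against 2: (-8)p + 7(1−p) = −15p + 7; against 3: (-6)p + (-8)(1−p) = 2p − 8.
Setting these equal: −15p + 7 = 2p − 8 ⇒ −17p = -15 ⇒ p = 15/17, and the value is (-15)·(15/17) + 7 = -106/17.
For Column: with q = P(2), equating I's and II's payoffs gives −2q − 6 = 15q − 8 ⇒ q = 2/17.

-106/17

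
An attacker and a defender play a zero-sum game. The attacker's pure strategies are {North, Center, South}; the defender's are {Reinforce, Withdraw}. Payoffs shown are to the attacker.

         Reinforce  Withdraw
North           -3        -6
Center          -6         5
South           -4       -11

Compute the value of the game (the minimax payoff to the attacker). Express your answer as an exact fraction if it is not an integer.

Row minima: North → -6, Center → -6, South → -11; maximin = -6.
Column maxima: Reinforce → -3, Withdraw → 5; minimax = -3.
-6 ≠ -3, so there is no saddle point; optimal play is mixed.
South is strictly dominated by North, so the attacker never plays it.
On the remaining 2×2 (North, Center vs Reinforce, Withdraw):
Let the attacker play North with probability p. Expected payoff against Reinforce: (-3)p + (-6)(1−p) = 3p − 6; against Withdraw: (-6)p + 5(1−p) = −11p + 5.
Setting these equal: 3p − 6 = −11p + 5 ⇒ 14p = 11 ⇒ p = 11/14, and the value is (3)·(11/14) − 6 = -51/14.
For the defender: with q = P(Reinforce), equating North's and Center's payoffs gives 3q − 6 = −11q + 5 ⇒ q = 11/14.

-51/14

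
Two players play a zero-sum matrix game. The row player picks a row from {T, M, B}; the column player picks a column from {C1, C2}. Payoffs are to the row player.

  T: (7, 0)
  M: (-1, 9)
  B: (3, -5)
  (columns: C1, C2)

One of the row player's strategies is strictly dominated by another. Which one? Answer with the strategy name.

B

T gives a strictly higher payoff than B against every column: 7 > 3, 0 > -5.
So B is strictly dominated and the row player never plays it.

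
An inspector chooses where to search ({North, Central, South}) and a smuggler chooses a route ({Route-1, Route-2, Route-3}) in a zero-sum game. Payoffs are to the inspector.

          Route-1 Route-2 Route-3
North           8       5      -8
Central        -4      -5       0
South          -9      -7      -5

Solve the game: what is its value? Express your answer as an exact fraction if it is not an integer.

Row minima: North → -8, Central → -5, South → -9; maximin = -5.
Column maxima: Route-1 → 8, Route-2 → 5, Route-3 → 0; minimax = 0.
-5 ≠ 0, so there is no saddle point; optimal play is mixed.
South is strictly dominated by Central, so the inspector never plays it.
With South eliminated, Route-1 is strictly dominated by Route-2 (it gives the inspector strictly more in every remaining row), so the smuggler never plays it.
On the remaining 2×2 (North, Central vs Route-2, Route-3):
Let the inspector play North with probability p. Expected payoff against Route-2: 5p + (-5)(1−p) = 10p − 5; against Route-3: (-8)p + 0(1−p) = −8p.
Setting these equal: 10p − 5 = −8p ⇒ 18p = 5 ⇒ p = 5/18, and the value is (10)·(5/18) − 5 = -20/9.
For the smuggler: with q = P(Route-2), equating North's and Central's payoffs gives 13q − 8 = −5q ⇒ q = 4/9.

-20/9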